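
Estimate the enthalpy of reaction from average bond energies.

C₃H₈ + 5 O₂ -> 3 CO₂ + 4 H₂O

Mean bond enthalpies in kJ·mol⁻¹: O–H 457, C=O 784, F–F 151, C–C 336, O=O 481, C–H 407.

Bonds broken (reactants):
  C–C: 2 × 336 = 672
  C–H: 8 × 407 = 3256
  O=O: 5 × 481 = 2405
  Σ(broken) = 6333 kJ
Bonds formed (products):
  C=O: 6 × 784 = 4704
  O–H: 8 × 457 = 3656
  Σ(formed) = 8360 kJ
ΔH = Σ(broken) − Σ(formed) = 6333 − 8360 = −2027 kJ

ΔH ≈ −2027 kJ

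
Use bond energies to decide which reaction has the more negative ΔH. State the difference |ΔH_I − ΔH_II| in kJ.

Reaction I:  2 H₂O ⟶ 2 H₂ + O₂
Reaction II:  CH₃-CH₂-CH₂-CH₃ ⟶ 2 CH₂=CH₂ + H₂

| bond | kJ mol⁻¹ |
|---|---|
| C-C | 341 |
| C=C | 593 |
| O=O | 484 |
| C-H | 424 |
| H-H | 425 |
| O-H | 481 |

Reaction II, by 330 kJ

Reaction I:
  Bonds broken (reactants):
    O-H: 4 × 481 = 1924
    Σ(broken) = 1924 kJ
  Bonds formed (products):
    H-H: 2 × 425 = 850
    O=O: 1 × 484 = 484
    Σ(formed) = 1334 kJ
  ΔH_I = 1924 − 1334 = +590 kJ
Reaction II:
  Bonds broken (reactants):
    C-C: 3 × 341 = 1023
    C-H: 10 × 424 = 4240
    Σ(broken) = 5263 kJ
  Bonds formed (products):
    C-H: 8 × 424 = 3392
    C=C: 2 × 593 = 1186
    H-H: 1 × 425 = 425
    Σ(formed) = 5003 kJ
  ΔH_II = 5263 − 5003 = +260 kJ
ΔH_I − ΔH_II = +330 kJ, so reaction II has the more negative ΔH; |ΔH_I − ΔH_II| = 330 kJ.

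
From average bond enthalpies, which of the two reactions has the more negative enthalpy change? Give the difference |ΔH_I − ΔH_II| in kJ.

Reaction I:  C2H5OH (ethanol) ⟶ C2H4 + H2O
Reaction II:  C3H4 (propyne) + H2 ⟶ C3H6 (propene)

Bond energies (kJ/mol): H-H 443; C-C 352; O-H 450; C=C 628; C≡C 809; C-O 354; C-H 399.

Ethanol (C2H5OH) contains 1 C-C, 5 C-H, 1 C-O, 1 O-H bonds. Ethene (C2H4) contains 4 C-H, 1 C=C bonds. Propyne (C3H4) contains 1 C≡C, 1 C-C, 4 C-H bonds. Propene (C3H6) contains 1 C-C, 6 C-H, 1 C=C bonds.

Reaction I:
  Bonds broken (reactants):
    C-C: 1 × 352 = 352
    C-H: 5 × 399 = 1995
    C-O: 1 × 354 = 354
    O-H: 1 × 450 = 450
    Σ(broken) = 3151 kJ
  Bonds formed (products):
    C-H: 4 × 399 = 1596
    C=C: 1 × 628 = 628
    O-H: 2 × 450 = 900
    Σ(formed) = 3124 kJ
  ΔH_I = 3151 − 3124 = +27 kJ
Reaction II:
  Bonds broken (reactants):
    C≡C: 1 × 809 = 809
    C-C: 1 × 352 = 352
    C-H: 4 × 399 = 1596
    H-H: 1 × 443 = 443
    Σ(broken) = 3200 kJ
  Bonds formed (products):
    C-C: 1 × 352 = 352
    C-H: 6 × 399 = 2394
    C=C: 1 × 628 = 628
    Σ(formed) = 3374 kJ
  ΔH_II = 3200 − 3374 = −174 kJ
ΔH_I − ΔH_II = +201 kJ, so reaction II has the more negative ΔH; |ΔH_I − ΔH_II| = 201 kJ.

Reaction II, by 201 kJ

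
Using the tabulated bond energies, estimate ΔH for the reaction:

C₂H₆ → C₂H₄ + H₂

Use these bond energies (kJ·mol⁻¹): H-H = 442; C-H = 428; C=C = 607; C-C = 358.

Bonds broken (reactants):
  C-C: 1 × 358 = 358
  C-H: 6 × 428 = 2568
  Σ(broken) = 2926 kJ
Bonds formed (products):
  C-H: 4 × 428 = 1712
  C=C: 1 × 607 = 607
  H-H: 1 × 442 = 442
  Σ(formed) = 2761 kJ
ΔH = Σ(broken) − Σ(formed) = 2926 − 2761 = +165 kJ

ΔH ≈ +165 kJ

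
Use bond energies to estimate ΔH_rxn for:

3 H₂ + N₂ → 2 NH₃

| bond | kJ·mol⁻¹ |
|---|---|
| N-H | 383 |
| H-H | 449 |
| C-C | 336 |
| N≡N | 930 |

Bonds broken (reactants):
  H-H: 3 × 449 = 1347
  N≡N: 1 × 930 = 930
  Σ(broken) = 2277 kJ
Bonds formed (products):
  N-H: 6 × 383 = 2298
  Σ(formed) = 2298 kJ
ΔH = Σ(broken) − Σ(formed) = 2277 − 2298 = −21 kJ

ΔH ≈ −21 kJ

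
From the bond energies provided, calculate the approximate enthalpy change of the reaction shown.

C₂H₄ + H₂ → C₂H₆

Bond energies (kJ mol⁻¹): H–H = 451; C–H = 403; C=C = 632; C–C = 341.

ΔH ≈ −64 kJ

Bonds broken (reactants):
  C–H: 4 × 403 = 1612
  C=C: 1 × 632 = 632
  H–H: 1 × 451 = 451
  Σ(broken) = 2695 kJ
Bonds formed (products):
  C–C: 1 × 341 = 341
  C–H: 6 × 403 = 2418
  Σ(formed) = 2759 kJ
ΔH = Σ(broken) − Σ(formed) = 2695 − 2759 = −64 kJ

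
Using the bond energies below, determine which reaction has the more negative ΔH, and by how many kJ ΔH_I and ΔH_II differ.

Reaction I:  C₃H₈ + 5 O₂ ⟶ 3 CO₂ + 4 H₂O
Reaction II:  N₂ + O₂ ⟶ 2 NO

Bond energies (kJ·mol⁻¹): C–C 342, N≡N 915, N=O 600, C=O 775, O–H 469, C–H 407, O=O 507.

Reaction I:
  Bonds broken (reactants):
    C–C: 2 × 342 = 684
    C–H: 8 × 407 = 3256
    O=O: 5 × 507 = 2535
    Σ(broken) = 6475 kJ
  Bonds formed (products):
    C=O: 6 × 775 = 4650
    O–H: 8 × 469 = 3752
    Σ(formed) = 8402 kJ
  ΔH_I = 6475 − 8402 = −1927 kJ
Reaction II:
  Bonds broken (reactants):
    N≡N: 1 × 915 = 915
    O=O: 1 × 507 = 507
    Σ(broken) = 1422 kJ
  Bonds formed (products):
    N=O: 2 × 600 = 1200
    Σ(formed) = 1200 kJ
  ΔH_II = 1422 − 1200 = +222 kJ
ΔH_I − ΔH_II = −2149 kJ, so reaction I has the more negative ΔH; |ΔH_I − ΔH_II| = 2149 kJ.

Reaction I, by 2149 kJ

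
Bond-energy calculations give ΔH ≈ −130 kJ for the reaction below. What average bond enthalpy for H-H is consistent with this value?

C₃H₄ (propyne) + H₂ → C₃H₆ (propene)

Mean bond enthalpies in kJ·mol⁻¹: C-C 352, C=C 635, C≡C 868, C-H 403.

Let D be the H-H bond energy.
Σ(broken) = 1×868 + 1×352 + 4×403 + 1×D = 2832 + D
Σ(formed) = 1×352 + 6×403 + 1×635 = 3405
ΔH = Σ(broken) − Σ(formed) = (2832 + D) − (3405) = −573 + D
Setting this equal to −130 kJ gives D = 443 kJ/mol.

D(H-H) ≈ 443 kJ/mol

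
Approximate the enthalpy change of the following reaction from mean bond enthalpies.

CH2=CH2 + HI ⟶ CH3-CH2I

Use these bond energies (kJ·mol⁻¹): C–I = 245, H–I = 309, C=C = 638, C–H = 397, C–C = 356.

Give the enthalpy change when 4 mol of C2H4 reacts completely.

Bonds broken (reactants):
  C–H: 4 × 397 = 1588
  C=C: 1 × 638 = 638
  H–I: 1 × 309 = 309
  Σ(broken) = 2535 kJ
Bonds formed (products):
  C–C: 1 × 356 = 356
  C–H: 5 × 397 = 1985
  C–I: 1 × 245 = 245
  Σ(formed) = 2586 kJ
ΔH = Σ(broken) − Σ(formed) = 2535 − 2586 = −51 kJ
For 4× the reaction as written: 4 × (−51) = −204 kJ

ΔH = −204 kJ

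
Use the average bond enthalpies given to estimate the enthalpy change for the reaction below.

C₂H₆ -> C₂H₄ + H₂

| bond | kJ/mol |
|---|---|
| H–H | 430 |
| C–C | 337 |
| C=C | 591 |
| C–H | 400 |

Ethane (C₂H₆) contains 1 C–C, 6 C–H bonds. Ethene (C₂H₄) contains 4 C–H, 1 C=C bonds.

Bonds broken (reactants):
  C–C: 1 × 337 = 337
  C–H: 6 × 400 = 2400
  Σ(broken) = 2737 kJ
Bonds formed (products):
  C–H: 4 × 400 = 1600
  C=C: 1 × 591 = 591
  H–H: 1 × 430 = 430
  Σ(formed) = 2621 kJ
ΔH = Σ(broken) − Σ(formed) = 2737 − 2621 = +116 kJ

ΔH ≈ +116 kJ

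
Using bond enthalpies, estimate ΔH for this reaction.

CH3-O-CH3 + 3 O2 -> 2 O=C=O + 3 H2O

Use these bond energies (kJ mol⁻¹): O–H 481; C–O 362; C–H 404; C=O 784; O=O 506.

Bonds broken (reactants):
  C–H: 6 × 404 = 2424
  C–O: 2 × 362 = 724
  O=O: 3 × 506 = 1518
  Σ(broken) = 4666 kJ
Bonds formed (products):
  C=O: 4 × 784 = 3136
  O–H: 6 × 481 = 2886
  Σ(formed) = 6022 kJ
ΔH = Σ(broken) − Σ(formed) = 4666 − 6022 = −1356 kJ

ΔH ≈ −1356 kJ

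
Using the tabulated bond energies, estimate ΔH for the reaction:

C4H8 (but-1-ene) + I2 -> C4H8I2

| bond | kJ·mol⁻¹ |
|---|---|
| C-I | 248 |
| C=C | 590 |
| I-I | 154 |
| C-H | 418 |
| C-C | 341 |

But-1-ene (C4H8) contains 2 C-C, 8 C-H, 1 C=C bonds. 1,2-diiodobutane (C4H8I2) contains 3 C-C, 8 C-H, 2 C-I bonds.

Bonds broken (reactants):
  C-C: 2 × 341 = 682
  C-H: 8 × 418 = 3344
  C=C: 1 × 590 = 590
  I-I: 1 × 154 = 154
  Σ(broken) = 4770 kJ
Bonds formed (products):
  C-C: 3 × 341 = 1023
  C-H: 8 × 418 = 3344
  C-I: 2 × 248 = 496
  Σ(formed) = 4863 kJ
ΔH = Σ(broken) − Σ(formed) = 4770 − 4863 = −93 kJ

ΔH ≈ −93 kJ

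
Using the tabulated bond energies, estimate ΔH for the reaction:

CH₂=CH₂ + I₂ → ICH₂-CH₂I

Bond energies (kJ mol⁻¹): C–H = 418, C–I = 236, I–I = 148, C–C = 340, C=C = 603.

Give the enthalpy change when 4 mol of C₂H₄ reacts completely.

ΔH = −244 kJ

Bonds broken (reactants):
  C–H: 4 × 418 = 1672
  C=C: 1 × 603 = 603
  I–I: 1 × 148 = 148
  Σ(broken) = 2423 kJ
Bonds formed (products):
  C–C: 1 × 340 = 340
  C–H: 4 × 418 = 1672
  C–I: 2 × 236 = 472
  Σ(formed) = 2484 kJ
ΔH = Σ(broken) − Σ(formed) = 2423 − 2484 = −61 kJ
For 4× the reaction as written: 4 × (−61) = −244 kJ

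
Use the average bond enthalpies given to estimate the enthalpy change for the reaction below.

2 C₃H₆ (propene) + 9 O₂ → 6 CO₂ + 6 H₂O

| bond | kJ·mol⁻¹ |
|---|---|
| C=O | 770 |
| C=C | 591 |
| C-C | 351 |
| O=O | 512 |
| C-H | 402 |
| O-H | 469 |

Bonds broken (reactants):
  C-C: 2 × 351 = 702
  C-H: 12 × 402 = 4824
  C=C: 2 × 591 = 1182
  O=O: 9 × 512 = 4608
  Σ(broken) = 11316 kJ
Bonds formed (products):
  C=O: 12 × 770 = 9240
  O-H: 12 × 469 = 5628
  Σ(formed) = 14868 kJ
ΔH = Σ(broken) − Σ(formed) = 11316 − 14868 = −3552 kJ

ΔH ≈ −3552 kJ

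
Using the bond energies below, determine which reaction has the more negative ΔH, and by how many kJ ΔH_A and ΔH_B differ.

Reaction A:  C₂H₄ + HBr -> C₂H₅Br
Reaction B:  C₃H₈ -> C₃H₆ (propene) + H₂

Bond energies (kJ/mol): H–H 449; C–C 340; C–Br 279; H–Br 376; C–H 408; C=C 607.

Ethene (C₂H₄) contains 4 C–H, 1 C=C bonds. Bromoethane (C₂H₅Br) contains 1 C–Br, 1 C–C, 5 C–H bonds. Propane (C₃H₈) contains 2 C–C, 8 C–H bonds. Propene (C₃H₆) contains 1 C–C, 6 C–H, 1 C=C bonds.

Reaction A, by 144 kJ

Reaction A:
  Bonds broken (reactants):
    C–H: 4 × 408 = 1632
    C=C: 1 × 607 = 607
    H–Br: 1 × 376 = 376
    Σ(broken) = 2615 kJ
  Bonds formed (products):
    C–Br: 1 × 279 = 279
    C–C: 1 × 340 = 340
    C–H: 5 × 408 = 2040
    Σ(formed) = 2659 kJ
  ΔH_A = 2615 − 2659 = −44 kJ
Reaction B:
  Bonds broken (reactants):
    C–C: 2 × 340 = 680
    C–H: 8 × 408 = 3264
    Σ(broken) = 3944 kJ
  Bonds formed (products):
    C–C: 1 × 340 = 340
    C–H: 6 × 408 = 2448
    C=C: 1 × 607 = 607
    H–H: 1 × 449 = 449
    Σ(formed) = 3844 kJ
  ΔH_B = 3944 − 3844 = +100 kJ
ΔH_A − ΔH_B = −144 kJ, so reaction A has the more negative ΔH; |ΔH_A − ΔH_B| = 144 kJ.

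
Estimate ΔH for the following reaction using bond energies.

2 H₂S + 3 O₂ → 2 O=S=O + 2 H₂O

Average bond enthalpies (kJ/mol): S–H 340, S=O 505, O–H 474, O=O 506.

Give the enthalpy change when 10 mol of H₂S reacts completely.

ΔH = −5190 kJ

Bonds broken (reactants):
  O=O: 3 × 506 = 1518
  S–H: 4 × 340 = 1360
  Σ(broken) = 2878 kJ
Bonds formed (products):
  O–H: 4 × 474 = 1896
  S=O: 4 × 505 = 2020
  Σ(formed) = 3916 kJ
ΔH = Σ(broken) − Σ(formed) = 2878 − 3916 = −1038 kJ
For 5× the reaction as written: 5 × (−1038) = −5190 kJ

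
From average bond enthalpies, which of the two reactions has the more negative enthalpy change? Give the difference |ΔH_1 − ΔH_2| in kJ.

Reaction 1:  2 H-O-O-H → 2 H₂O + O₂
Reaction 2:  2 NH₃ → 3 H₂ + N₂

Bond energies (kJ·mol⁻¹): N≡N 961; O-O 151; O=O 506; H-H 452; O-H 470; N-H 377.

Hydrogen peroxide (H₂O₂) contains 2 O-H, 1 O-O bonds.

Reaction 1:
  Bonds broken (reactants):
    O-H: 4 × 470 = 1880
    O-O: 2 × 151 = 302
    Σ(broken) = 2182 kJ
  Bonds formed (products):
    O-H: 4 × 470 = 1880
    O=O: 1 × 506 = 506
    Σ(formed) = 2386 kJ
  ΔH_1 = 2182 − 2386 = −204 kJ
Reaction 2:
  Bonds broken (reactants):
    N-H: 6 × 377 = 2262
    Σ(broken) = 2262 kJ
  Bonds formed (products):
    H-H: 3 × 452 = 1356
    N≡N: 1 × 961 = 961
    Σ(formed) = 2317 kJ
  ΔH_2 = 2262 − 2317 = −55 kJ
ΔH_1 − ΔH_2 = −149 kJ, so reaction 1 has the more negative ΔH; |ΔH_1 − ΔH_2| = 149 kJ.

Reaction 1, by 149 kJ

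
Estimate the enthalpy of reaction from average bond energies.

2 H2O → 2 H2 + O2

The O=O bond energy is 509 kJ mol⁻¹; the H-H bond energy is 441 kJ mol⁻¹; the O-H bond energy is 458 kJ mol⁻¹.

ΔH ≈ +441 kJ

Bonds broken (reactants):
  O-H: 4 × 458 = 1832
  Σ(broken) = 1832 kJ
Bonds formed (products):
  H-H: 2 × 441 = 882
  O=O: 1 × 509 = 509
  Σ(formed) = 1391 kJ
ΔH = Σ(broken) − Σ(formed) = 1832 − 1391 = +441 kJ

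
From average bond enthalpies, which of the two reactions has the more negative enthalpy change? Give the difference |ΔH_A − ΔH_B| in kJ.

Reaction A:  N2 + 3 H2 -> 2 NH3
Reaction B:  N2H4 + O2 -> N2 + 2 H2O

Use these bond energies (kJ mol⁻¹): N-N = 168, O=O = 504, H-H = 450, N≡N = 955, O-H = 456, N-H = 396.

Reaction A:
  Bonds broken (reactants):
    H-H: 3 × 450 = 1350
    N≡N: 1 × 955 = 955
    Σ(broken) = 2305 kJ
  Bonds formed (products):
    N-H: 6 × 396 = 2376
    Σ(formed) = 2376 kJ
  ΔH_A = 2305 − 2376 = −71 kJ
Reaction B:
  Bonds broken (reactants):
    N-H: 4 × 396 = 1584
    N-N: 1 × 168 = 168
    O=O: 1 × 504 = 504
    Σ(broken) = 2256 kJ
  Bonds formed (products):
    N≡N: 1 × 955 = 955
    O-H: 4 × 456 = 1824
    Σ(formed) = 2779 kJ
  ΔH_B = 2256 − 2779 = −523 kJ
ΔH_A − ΔH_B = +452 kJ, so reaction B has the more negative ΔH; |ΔH_A − ΔH_B| = 452 kJ.

Reaction B, by 452 kJ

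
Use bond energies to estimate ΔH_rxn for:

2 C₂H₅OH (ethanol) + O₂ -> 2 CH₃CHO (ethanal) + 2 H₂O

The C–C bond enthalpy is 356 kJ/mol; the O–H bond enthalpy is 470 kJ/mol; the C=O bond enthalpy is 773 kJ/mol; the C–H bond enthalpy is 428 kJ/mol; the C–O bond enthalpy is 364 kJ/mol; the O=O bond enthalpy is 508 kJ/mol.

Bonds broken (reactants):
  C–C: 2 × 356 = 712
  C–H: 10 × 428 = 4280
  C–O: 2 × 364 = 728
  O–H: 2 × 470 = 940
  O=O: 1 × 508 = 508
  Σ(broken) = 7168 kJ
Bonds formed (products):
  C–C: 2 × 356 = 712
  C–H: 8 × 428 = 3424
  C=O: 2 × 773 = 1546
  O–H: 4 × 470 = 1880
  Σ(formed) = 7562 kJ
ΔH = Σ(broken) − Σ(formed) = 7168 − 7562 = −394 kJ

ΔH ≈ −394 kJ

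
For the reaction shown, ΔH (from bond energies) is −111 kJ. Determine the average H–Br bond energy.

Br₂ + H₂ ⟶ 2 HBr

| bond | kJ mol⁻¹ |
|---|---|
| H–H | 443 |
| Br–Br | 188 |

D(H–Br) ≈ 371 kJ/mol

Let D be the H–Br bond energy.
Σ(broken) = 1×188 + 1×443 = 631
Σ(formed) = 2×D = 2D
ΔH = Σ(broken) − Σ(formed) = (631) − (2D) = +631 − 2D
Setting this equal to −111 kJ gives 2D = 742, so D = 371 kJ/mol.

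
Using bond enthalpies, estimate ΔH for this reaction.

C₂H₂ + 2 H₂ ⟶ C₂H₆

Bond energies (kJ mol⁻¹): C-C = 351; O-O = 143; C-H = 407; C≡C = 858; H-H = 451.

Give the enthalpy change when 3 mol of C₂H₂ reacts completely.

Bonds broken (reactants):
  C≡C: 1 × 858 = 858
  C-H: 2 × 407 = 814
  H-H: 2 × 451 = 902
  Σ(broken) = 2574 kJ
Bonds formed (products):
  C-C: 1 × 351 = 351
  C-H: 6 × 407 = 2442
  Σ(formed) = 2793 kJ
ΔH = Σ(broken) − Σ(formed) = 2574 − 2793 = −219 kJ
For 3× the reaction as written: 3 × (−219) = −657 kJ

ΔH = −657 kJ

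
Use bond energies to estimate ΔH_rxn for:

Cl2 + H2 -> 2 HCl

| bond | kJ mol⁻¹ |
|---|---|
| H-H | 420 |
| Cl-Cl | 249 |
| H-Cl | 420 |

ΔH ≈ −171 kJ

Bonds broken (reactants):
  Cl-Cl: 1 × 249 = 249
  H-H: 1 × 420 = 420
  Σ(broken) = 669 kJ
Bonds formed (products):
  H-Cl: 2 × 420 = 840
  Σ(formed) = 840 kJ
ΔH = Σ(broken) − Σ(formed) = 669 − 840 = −171 kJ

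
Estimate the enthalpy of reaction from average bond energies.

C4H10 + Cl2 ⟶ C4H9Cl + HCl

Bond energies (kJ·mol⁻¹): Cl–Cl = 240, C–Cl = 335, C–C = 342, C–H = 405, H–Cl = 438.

Bonds broken (reactants):
  C–C: 3 × 342 = 1026
  C–H: 10 × 405 = 4050
  Cl–Cl: 1 × 240 = 240
  Σ(broken) = 5316 kJ
Bonds formed (products):
  C–C: 3 × 342 = 1026
  C–Cl: 1 × 335 = 335
  C–H: 9 × 405 = 3645
  H–Cl: 1 × 438 = 438
  Σ(formed) = 5444 kJ
ΔH = Σ(broken) − Σ(formed) = 5316 − 5444 = −128 kJ

ΔH ≈ −128 kJ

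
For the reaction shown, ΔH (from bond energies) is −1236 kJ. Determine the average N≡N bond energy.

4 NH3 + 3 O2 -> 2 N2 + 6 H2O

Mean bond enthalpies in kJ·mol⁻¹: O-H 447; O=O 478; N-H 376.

D(N≡N) ≈ 909 kJ/mol

Let D be the N≡N bond energy.
Σ(broken) = 12×376 + 3×478 = 5946
Σ(formed) = 2×D + 12×447 = 5364 + 2D
ΔH = Σ(broken) − Σ(formed) = (5946) − (5364 + 2D) = +582 − 2D
Setting this equal to −1236 kJ gives 2D = 1818, so D = 909 kJ/mol.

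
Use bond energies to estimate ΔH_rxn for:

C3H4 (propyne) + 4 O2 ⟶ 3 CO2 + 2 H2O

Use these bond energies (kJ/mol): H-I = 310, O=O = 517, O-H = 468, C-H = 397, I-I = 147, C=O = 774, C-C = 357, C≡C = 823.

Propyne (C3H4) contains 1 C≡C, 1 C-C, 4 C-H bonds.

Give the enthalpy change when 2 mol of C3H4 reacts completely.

ΔH = −3360 kJ

Bonds broken (reactants):
  C≡C: 1 × 823 = 823
  C-C: 1 × 357 = 357
  C-H: 4 × 397 = 1588
  O=O: 4 × 517 = 2068
  Σ(broken) = 4836 kJ
Bonds formed (products):
  C=O: 6 × 774 = 4644
  O-H: 4 × 468 = 1872
  Σ(formed) = 6516 kJ
ΔH = Σ(broken) − Σ(formed) = 4836 − 6516 = −1680 kJ
For 2× the reaction as written: 2 × (−1680) = −3360 kJ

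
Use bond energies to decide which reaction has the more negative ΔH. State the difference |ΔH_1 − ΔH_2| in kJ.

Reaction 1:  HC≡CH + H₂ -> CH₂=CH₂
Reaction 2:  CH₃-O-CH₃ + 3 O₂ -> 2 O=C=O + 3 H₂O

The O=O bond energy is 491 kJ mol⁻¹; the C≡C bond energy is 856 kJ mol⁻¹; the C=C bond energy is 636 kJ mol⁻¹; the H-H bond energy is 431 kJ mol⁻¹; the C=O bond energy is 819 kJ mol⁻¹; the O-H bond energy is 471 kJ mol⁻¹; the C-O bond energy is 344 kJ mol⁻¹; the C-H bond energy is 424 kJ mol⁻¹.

Reaction 2, by 1200 kJ

Reaction 1:
  Bonds broken (reactants):
    C≡C: 1 × 856 = 856
    C-H: 2 × 424 = 848
    H-H: 1 × 431 = 431
    Σ(broken) = 2135 kJ
  Bonds formed (products):
    C-H: 4 × 424 = 1696
    C=C: 1 × 636 = 636
    Σ(formed) = 2332 kJ
  ΔH_1 = 2135 − 2332 = −197 kJ
Reaction 2:
  Bonds broken (reactants):
    C-H: 6 × 424 = 2544
    C-O: 2 × 344 = 688
    O=O: 3 × 491 = 1473
    Σ(broken) = 4705 kJ
  Bonds formed (products):
    C=O: 4 × 819 = 3276
    O-H: 6 × 471 = 2826
    Σ(formed) = 6102 kJ
  ΔH_2 = 4705 − 6102 = −1397 kJ
ΔH_1 − ΔH_2 = +1200 kJ, so reaction 2 has the more negative ΔH; |ΔH_1 − ΔH_2| = 1200 kJ.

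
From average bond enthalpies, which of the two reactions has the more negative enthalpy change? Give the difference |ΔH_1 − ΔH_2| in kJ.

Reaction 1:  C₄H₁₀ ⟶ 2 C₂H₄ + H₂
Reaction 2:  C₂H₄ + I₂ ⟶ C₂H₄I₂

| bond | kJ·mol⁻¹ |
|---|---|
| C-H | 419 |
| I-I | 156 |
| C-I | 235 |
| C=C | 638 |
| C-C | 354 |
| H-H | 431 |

Reaction 1:
  Bonds broken (reactants):
    C-C: 3 × 354 = 1062
    C-H: 10 × 419 = 4190
    Σ(broken) = 5252 kJ
  Bonds formed (products):
    C-H: 8 × 419 = 3352
    C=C: 2 × 638 = 1276
    H-H: 1 × 431 = 431
    Σ(formed) = 5059 kJ
  ΔH_1 = 5252 − 5059 = +193 kJ
Reaction 2:
  Bonds broken (reactants):
    C-H: 4 × 419 = 1676
    C=C: 1 × 638 = 638
    I-I: 1 × 156 = 156
    Σ(broken) = 2470 kJ
  Bonds formed (products):
    C-C: 1 × 354 = 354
    C-H: 4 × 419 = 1676
    C-I: 2 × 235 = 470
    Σ(formed) = 2500 kJ
  ΔH_2 = 2470 − 2500 = −30 kJ
ΔH_1 − ΔH_2 = +223 kJ, so reaction 2 has the more negative ΔH; |ΔH_1 − ΔH_2| = 223 kJ.

Reaction 2, by 223 kJ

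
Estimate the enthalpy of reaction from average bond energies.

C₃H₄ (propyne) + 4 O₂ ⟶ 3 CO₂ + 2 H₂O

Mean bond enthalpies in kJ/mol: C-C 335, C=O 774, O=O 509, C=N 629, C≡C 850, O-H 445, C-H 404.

Bonds broken (reactants):
  C≡C: 1 × 850 = 850
  C-C: 1 × 335 = 335
  C-H: 4 × 404 = 1616
  O=O: 4 × 509 = 2036
  Σ(broken) = 4837 kJ
Bonds formed (products):
  C=O: 6 × 774 = 4644
  O-H: 4 × 445 = 1780
  Σ(formed) = 6424 kJ
ΔH = Σ(broken) − Σ(formed) = 4837 − 6424 = −1587 kJ

ΔH ≈ −1587 kJ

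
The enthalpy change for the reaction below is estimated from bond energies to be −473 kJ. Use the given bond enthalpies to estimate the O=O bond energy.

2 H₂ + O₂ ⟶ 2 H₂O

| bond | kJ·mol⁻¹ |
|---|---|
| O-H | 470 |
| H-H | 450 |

Let D be the O=O bond energy.
Σ(broken) = 2×450 + 1×D = 900 + D
Σ(formed) = 4×470 = 1880
ΔH = Σ(broken) − Σ(formed) = (900 + D) − (1880) = −980 + D
Setting this equal to −473 kJ gives D = 507 kJ/mol.

D(O=O) ≈ 507 kJ/mol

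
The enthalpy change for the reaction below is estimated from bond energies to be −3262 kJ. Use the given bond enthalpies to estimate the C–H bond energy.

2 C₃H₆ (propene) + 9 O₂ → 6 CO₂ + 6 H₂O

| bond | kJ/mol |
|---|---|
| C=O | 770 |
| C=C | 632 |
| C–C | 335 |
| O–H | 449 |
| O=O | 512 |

Let D be the C–H bond energy.
Σ(broken) = 2×335 + 12×D + 2×632 + 9×512 = 6542 + 12D
Σ(formed) = 12×770 + 12×449 = 14628
ΔH = Σ(broken) − Σ(formed) = (6542 + 12D) − (14628) = −8086 + 12D
Setting this equal to −3262 kJ gives 12D = 4824, so D = 402 kJ/mol.

D(C–H) ≈ 402 kJ/mol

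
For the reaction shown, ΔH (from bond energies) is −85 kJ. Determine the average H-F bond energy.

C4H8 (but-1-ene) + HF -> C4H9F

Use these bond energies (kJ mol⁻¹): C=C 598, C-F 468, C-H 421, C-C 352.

Let D be the H-F bond energy.
Σ(broken) = 2×352 + 8×421 + 1×598 + 1×D = 4670 + D
Σ(formed) = 3×352 + 1×468 + 9×421 = 5313
ΔH = Σ(broken) − Σ(formed) = (4670 + D) − (5313) = −643 + D
Setting this equal to −85 kJ gives D = 558 kJ/mol.

D(H-F) ≈ 558 kJ/mol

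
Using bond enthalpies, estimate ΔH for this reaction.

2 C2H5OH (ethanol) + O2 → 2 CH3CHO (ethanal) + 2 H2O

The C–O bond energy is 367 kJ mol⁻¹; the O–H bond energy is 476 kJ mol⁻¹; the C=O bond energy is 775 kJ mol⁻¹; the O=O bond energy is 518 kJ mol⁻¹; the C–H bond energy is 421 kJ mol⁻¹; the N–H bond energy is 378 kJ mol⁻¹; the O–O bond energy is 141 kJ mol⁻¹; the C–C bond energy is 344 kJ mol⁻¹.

ΔH ≈ −408 kJ

Bonds broken (reactants):
  C–C: 2 × 344 = 688
  C–H: 10 × 421 = 4210
  C–O: 2 × 367 = 734
  O–H: 2 × 476 = 952
  O=O: 1 × 518 = 518
  Σ(broken) = 7102 kJ
Bonds formed (products):
  C–C: 2 × 344 = 688
  C–H: 8 × 421 = 3368
  C=O: 2 × 775 = 1550
  O–H: 4 × 476 = 1904
  Σ(formed) = 7510 kJ
ΔH = Σ(broken) − Σ(formed) = 7102 − 7510 = −408 kJ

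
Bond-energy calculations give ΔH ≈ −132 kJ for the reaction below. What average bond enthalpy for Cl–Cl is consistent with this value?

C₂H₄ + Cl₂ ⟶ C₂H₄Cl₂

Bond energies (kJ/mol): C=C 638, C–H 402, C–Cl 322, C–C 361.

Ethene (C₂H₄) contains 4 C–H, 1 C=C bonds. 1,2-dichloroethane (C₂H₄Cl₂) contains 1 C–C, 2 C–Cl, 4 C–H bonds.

D(Cl–Cl) ≈ 235 kJ/mol

Let D be the Cl–Cl bond energy.
Σ(broken) = 4×402 + 1×638 + 1×D = 2246 + D
Σ(formed) = 1×361 + 2×322 + 4×402 = 2613
ΔH = Σ(broken) − Σ(formed) = (2246 + D) − (2613) = −367 + D
Setting this equal to −132 kJ gives D = 235 kJ/mol.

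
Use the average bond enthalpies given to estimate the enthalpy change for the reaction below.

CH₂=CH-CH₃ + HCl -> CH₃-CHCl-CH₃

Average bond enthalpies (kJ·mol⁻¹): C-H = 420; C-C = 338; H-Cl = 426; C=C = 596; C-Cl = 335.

Bonds broken (reactants):
  C-C: 1 × 338 = 338
  C-H: 6 × 420 = 2520
  C=C: 1 × 596 = 596
  H-Cl: 1 × 426 = 426
  Σ(broken) = 3880 kJ
Bonds formed (products):
  C-C: 2 × 338 = 676
  C-Cl: 1 × 335 = 335
  C-H: 7 × 420 = 2940
  Σ(formed) = 3951 kJ
ΔH = Σ(broken) − Σ(formed) = 3880 − 3951 = −71 kJ

ΔH ≈ −71 kJ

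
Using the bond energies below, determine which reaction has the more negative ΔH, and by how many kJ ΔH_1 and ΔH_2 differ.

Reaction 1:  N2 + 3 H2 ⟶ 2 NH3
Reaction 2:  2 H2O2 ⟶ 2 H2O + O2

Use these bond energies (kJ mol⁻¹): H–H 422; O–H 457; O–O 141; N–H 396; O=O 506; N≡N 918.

Reaction 2, by 32 kJ

Reaction 1:
  Bonds broken (reactants):
    H–H: 3 × 422 = 1266
    N≡N: 1 × 918 = 918
    Σ(broken) = 2184 kJ
  Bonds formed (products):
    N–H: 6 × 396 = 2376
    Σ(formed) = 2376 kJ
  ΔH_1 = 2184 − 2376 = −192 kJ
Reaction 2:
  Bonds broken (reactants):
    O–H: 4 × 457 = 1828
    O–O: 2 × 141 = 282
    Σ(broken) = 2110 kJ
  Bonds formed (products):
    O–H: 4 × 457 = 1828
    O=O: 1 × 506 = 506
    Σ(formed) = 2334 kJ
  ΔH_2 = 2110 − 2334 = −224 kJ
ΔH_1 − ΔH_2 = +32 kJ, so reaction 2 has the more negative ΔH; |ΔH_1 − ΔH_2| = 32 kJ.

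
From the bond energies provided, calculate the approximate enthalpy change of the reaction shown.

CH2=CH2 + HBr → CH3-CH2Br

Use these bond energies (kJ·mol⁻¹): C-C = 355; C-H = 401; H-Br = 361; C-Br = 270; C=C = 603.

Bonds broken (reactants):
  C-H: 4 × 401 = 1604
  C=C: 1 × 603 = 603
  H-Br: 1 × 361 = 361
  Σ(broken) = 2568 kJ
Bonds formed (products):
  C-Br: 1 × 270 = 270
  C-C: 1 × 355 = 355
  C-H: 5 × 401 = 2005
  Σ(formed) = 2630 kJ
ΔH = Σ(broken) − Σ(formed) = 2568 − 2630 = −62 kJ

ΔH ≈ −62 kJ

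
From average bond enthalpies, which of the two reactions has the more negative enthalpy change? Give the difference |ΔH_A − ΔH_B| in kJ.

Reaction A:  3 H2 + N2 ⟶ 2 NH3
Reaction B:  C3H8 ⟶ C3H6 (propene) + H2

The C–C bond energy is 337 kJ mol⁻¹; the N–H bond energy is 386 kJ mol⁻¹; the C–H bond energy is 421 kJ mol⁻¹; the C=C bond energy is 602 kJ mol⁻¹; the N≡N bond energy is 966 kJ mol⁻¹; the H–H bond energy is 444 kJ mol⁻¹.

Reaction A, by 151 kJ

Reaction A:
  Bonds broken (reactants):
    H–H: 3 × 444 = 1332
    N≡N: 1 × 966 = 966
    Σ(broken) = 2298 kJ
  Bonds formed (products):
    N–H: 6 × 386 = 2316
    Σ(formed) = 2316 kJ
  ΔH_A = 2298 − 2316 = −18 kJ
Reaction B:
  Bonds broken (reactants):
    C–C: 2 × 337 = 674
    C–H: 8 × 421 = 3368
    Σ(broken) = 4042 kJ
  Bonds formed (products):
    C–C: 1 × 337 = 337
    C–H: 6 × 421 = 2526
    C=C: 1 × 602 = 602
    H–H: 1 × 444 = 444
    Σ(formed) = 3909 kJ
  ΔH_B = 4042 − 3909 = +133 kJ
ΔH_A − ΔH_B = −151 kJ, so reaction A has the more negative ΔH; |ΔH_A − ΔH_B| = 151 kJ.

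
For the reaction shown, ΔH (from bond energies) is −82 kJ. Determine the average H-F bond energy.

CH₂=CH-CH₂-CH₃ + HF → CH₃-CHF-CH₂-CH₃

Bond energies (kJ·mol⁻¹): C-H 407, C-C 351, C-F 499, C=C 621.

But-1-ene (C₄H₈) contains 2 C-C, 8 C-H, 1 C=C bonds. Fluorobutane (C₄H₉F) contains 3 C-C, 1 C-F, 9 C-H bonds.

D(H-F) ≈ 554 kJ/mol

Let D be the H-F bond energy.
Σ(broken) = 2×351 + 8×407 + 1×621 + 1×D = 4579 + D
Σ(formed) = 3×351 + 1×499 + 9×407 = 5215
ΔH = Σ(broken) − Σ(formed) = (4579 + D) − (5215) = −636 + D
Setting this equal to −82 kJ gives D = 554 kJ/mol.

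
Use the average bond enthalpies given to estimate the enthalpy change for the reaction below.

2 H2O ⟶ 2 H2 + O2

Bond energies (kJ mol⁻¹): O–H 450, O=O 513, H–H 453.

ΔH ≈ +381 kJ

Bonds broken (reactants):
  O–H: 4 × 450 = 1800
  Σ(broken) = 1800 kJ
Bonds formed (products):
  H–H: 2 × 453 = 906
  O=O: 1 × 513 = 513
  Σ(formed) = 1419 kJ
ΔH = Σ(broken) − Σ(formed) = 1800 − 1419 = +381 kJ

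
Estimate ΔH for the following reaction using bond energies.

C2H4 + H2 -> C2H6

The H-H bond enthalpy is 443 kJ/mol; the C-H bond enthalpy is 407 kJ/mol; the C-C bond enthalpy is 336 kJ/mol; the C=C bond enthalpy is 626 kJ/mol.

ΔH ≈ −81 kJ

Bonds broken (reactants):
  C-H: 4 × 407 = 1628
  C=C: 1 × 626 = 626
  H-H: 1 × 443 = 443
  Σ(broken) = 2697 kJ
Bonds formed (products):
  C-C: 1 × 336 = 336
  C-H: 6 × 407 = 2442
  Σ(formed) = 2778 kJ
ΔH = Σ(broken) − Σ(formed) = 2697 − 2778 = −81 kJ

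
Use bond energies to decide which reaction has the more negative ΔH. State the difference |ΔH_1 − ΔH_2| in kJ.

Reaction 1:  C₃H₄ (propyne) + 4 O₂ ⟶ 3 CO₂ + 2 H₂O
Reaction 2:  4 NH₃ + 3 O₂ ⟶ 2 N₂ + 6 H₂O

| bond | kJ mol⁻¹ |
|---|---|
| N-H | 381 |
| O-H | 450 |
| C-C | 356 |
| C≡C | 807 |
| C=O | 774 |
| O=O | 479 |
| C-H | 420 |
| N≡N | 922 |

Reaction 1, by 450 kJ

Reaction 1:
  Bonds broken (reactants):
    C≡C: 1 × 807 = 807
    C-C: 1 × 356 = 356
    C-H: 4 × 420 = 1680
    O=O: 4 × 479 = 1916
    Σ(broken) = 4759 kJ
  Bonds formed (products):
    C=O: 6 × 774 = 4644
    O-H: 4 × 450 = 1800
    Σ(formed) = 6444 kJ
  ΔH_1 = 4759 − 6444 = −1685 kJ
Reaction 2:
  Bonds broken (reactants):
    N-H: 12 × 381 = 4572
    O=O: 3 × 479 = 1437
    Σ(broken) = 6009 kJ
  Bonds formed (products):
    N≡N: 2 × 922 = 1844
    O-H: 12 × 450 = 5400
    Σ(formed) = 7244 kJ
  ΔH_2 = 6009 − 7244 = −1235 kJ
ΔH_1 − ΔH_2 = −450 kJ, so reaction 1 has the more negative ΔH; |ΔH_1 − ΔH_2| = 450 kJ.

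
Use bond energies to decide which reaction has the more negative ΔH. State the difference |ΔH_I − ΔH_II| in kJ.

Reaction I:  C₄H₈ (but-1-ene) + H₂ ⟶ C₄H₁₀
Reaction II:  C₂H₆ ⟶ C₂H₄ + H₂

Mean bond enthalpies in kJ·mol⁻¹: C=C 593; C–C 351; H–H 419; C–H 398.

Reaction I:
  Bonds broken (reactants):
    C–C: 2 × 351 = 702
    C–H: 8 × 398 = 3184
    C=C: 1 × 593 = 593
    H–H: 1 × 419 = 419
    Σ(broken) = 4898 kJ
  Bonds formed (products):
    C–C: 3 × 351 = 1053
    C–H: 10 × 398 = 3980
    Σ(formed) = 5033 kJ
  ΔH_I = 4898 − 5033 = −135 kJ
Reaction II:
  Bonds broken (reactants):
    C–C: 1 × 351 = 351
    C–H: 6 × 398 = 2388
    Σ(broken) = 2739 kJ
  Bonds formed (products):
    C–H: 4 × 398 = 1592
    C=C: 1 × 593 = 593
    H–H: 1 × 419 = 419
    Σ(formed) = 2604 kJ
  ΔH_II = 2739 − 2604 = +135 kJ
ΔH_I − ΔH_II = −270 kJ, so reaction I has the more negative ΔH; |ΔH_I − ΔH_II| = 270 kJ.

Reaction I, by 270 kJ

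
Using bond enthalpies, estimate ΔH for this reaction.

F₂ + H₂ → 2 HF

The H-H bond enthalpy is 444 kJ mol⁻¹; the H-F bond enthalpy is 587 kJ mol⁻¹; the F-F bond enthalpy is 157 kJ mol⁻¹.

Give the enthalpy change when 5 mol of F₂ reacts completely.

Bonds broken (reactants):
  F-F: 1 × 157 = 157
  H-H: 1 × 444 = 444
  Σ(broken) = 601 kJ
Bonds formed (products):
  H-F: 2 × 587 = 1174
  Σ(formed) = 1174 kJ
ΔH = Σ(broken) − Σ(formed) = 601 − 1174 = −573 kJ
For 5× the reaction as written: 5 × (−573) = −2865 kJ

ΔH = −2865 kJ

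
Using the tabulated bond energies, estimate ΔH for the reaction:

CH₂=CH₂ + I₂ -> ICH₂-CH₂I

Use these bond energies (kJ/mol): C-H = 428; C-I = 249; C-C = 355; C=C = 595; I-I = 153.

Bonds broken (reactants):
  C-H: 4 × 428 = 1712
  C=C: 1 × 595 = 595
  I-I: 1 × 153 = 153
  Σ(broken) = 2460 kJ
Bonds formed (products):
  C-C: 1 × 355 = 355
  C-H: 4 × 428 = 1712
  C-I: 2 × 249 = 498
  Σ(formed) = 2565 kJ
ΔH = Σ(broken) − Σ(formed) = 2460 − 2565 = −105 kJ

ΔH ≈ −105 kJ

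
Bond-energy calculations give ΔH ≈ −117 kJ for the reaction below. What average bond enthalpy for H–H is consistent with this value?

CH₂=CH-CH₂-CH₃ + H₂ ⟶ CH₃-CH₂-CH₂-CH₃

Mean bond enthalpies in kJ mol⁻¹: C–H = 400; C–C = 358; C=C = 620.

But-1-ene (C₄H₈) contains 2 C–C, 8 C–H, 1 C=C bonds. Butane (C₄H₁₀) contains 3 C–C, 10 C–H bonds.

Let D be the H–H bond energy.
Σ(broken) = 2×358 + 8×400 + 1×620 + 1×D = 4536 + D
Σ(formed) = 3×358 + 10×400 = 5074
ΔH = Σ(broken) − Σ(formed) = (4536 + D) − (5074) = −538 + D
Setting this equal to −117 kJ gives D = 421 kJ/mol.

D(H–H) ≈ 421 kJ/mol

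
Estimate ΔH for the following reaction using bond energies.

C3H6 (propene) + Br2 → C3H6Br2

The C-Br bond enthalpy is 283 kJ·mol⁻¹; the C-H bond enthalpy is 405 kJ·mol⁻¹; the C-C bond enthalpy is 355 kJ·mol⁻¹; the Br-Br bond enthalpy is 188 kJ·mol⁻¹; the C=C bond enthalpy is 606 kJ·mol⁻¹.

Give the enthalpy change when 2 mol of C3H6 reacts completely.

Bonds broken (reactants):
  Br-Br: 1 × 188 = 188
  C-C: 1 × 355 = 355
  C-H: 6 × 405 = 2430
  C=C: 1 × 606 = 606
  Σ(broken) = 3579 kJ
Bonds formed (products):
  C-Br: 2 × 283 = 566
  C-C: 2 × 355 = 710
  C-H: 6 × 405 = 2430
  Σ(formed) = 3706 kJ
ΔH = Σ(broken) − Σ(formed) = 3579 − 3706 = −127 kJ
For 2× the reaction as written: 2 × (−127) = −254 kJ

ΔH = −254 kJ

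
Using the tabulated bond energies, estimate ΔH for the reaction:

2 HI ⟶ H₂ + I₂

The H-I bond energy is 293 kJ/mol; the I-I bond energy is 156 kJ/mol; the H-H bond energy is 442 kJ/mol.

Bonds broken (reactants):
  H-I: 2 × 293 = 586
  Σ(broken) = 586 kJ
Bonds formed (products):
  H-H: 1 × 442 = 442
  I-I: 1 × 156 = 156
  Σ(formed) = 598 kJ
ΔH = Σ(broken) − Σ(formed) = 586 − 598 = −12 kJ

ΔH ≈ −12 kJ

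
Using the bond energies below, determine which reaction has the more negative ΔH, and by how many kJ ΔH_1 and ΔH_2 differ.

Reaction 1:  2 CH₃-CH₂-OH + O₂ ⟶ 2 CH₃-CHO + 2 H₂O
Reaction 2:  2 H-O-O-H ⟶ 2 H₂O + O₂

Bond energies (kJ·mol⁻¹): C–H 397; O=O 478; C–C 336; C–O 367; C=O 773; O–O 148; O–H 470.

Reaction 1, by 298 kJ

Reaction 1:
  Bonds broken (reactants):
    C–C: 2 × 336 = 672
    C–H: 10 × 397 = 3970
    C–O: 2 × 367 = 734
    O–H: 2 × 470 = 940
    O=O: 1 × 478 = 478
    Σ(broken) = 6794 kJ
  Bonds formed (products):
    C–C: 2 × 336 = 672
    C–H: 8 × 397 = 3176
    C=O: 2 × 773 = 1546
    O–H: 4 × 470 = 1880
    Σ(formed) = 7274 kJ
  ΔH_1 = 6794 − 7274 = −480 kJ
Reaction 2:
  Bonds broken (reactants):
    O–H: 4 × 470 = 1880
    O–O: 2 × 148 = 296
    Σ(broken) = 2176 kJ
  Bonds formed (products):
    O–H: 4 × 470 = 1880
    O=O: 1 × 478 = 478
    Σ(formed) = 2358 kJ
  ΔH_2 = 2176 − 2358 = −182 kJ
ΔH_1 − ΔH_2 = −298 kJ, so reaction 1 has the more negative ΔH; |ΔH_1 − ΔH_2| = 298 kJ.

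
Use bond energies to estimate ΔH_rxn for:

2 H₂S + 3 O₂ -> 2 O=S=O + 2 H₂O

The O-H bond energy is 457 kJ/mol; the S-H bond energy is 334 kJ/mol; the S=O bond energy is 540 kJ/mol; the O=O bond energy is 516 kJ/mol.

ΔH ≈ −1104 kJ

Bonds broken (reactants):
  O=O: 3 × 516 = 1548
  S-H: 4 × 334 = 1336
  Σ(broken) = 2884 kJ
Bonds formed (products):
  O-H: 4 × 457 = 1828
  S=O: 4 × 540 = 2160
  Σ(formed) = 3988 kJ
ΔH = Σ(broken) − Σ(formed) = 2884 − 3988 = −1104 kJ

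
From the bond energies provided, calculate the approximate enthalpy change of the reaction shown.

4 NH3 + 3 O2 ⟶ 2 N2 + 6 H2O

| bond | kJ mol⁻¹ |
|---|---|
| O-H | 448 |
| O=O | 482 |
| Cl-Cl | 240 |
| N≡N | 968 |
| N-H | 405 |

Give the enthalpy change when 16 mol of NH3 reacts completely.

ΔH = −4024 kJ

Bonds broken (reactants):
  N-H: 12 × 405 = 4860
  O=O: 3 × 482 = 1446
  Σ(broken) = 6306 kJ
Bonds formed (products):
  N≡N: 2 × 968 = 1936
  O-H: 12 × 448 = 5376
  Σ(formed) = 7312 kJ
ΔH = Σ(broken) − Σ(formed) = 6306 − 7312 = −1006 kJ
For 4× the reaction as written: 4 × (−1006) = −4024 kJ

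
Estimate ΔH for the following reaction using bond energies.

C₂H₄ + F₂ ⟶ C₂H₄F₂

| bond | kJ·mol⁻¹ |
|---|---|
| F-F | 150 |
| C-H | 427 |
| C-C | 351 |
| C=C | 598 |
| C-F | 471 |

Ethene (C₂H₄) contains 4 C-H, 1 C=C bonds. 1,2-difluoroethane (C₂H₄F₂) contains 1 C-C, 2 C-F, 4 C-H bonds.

Bonds broken (reactants):
  C-H: 4 × 427 = 1708
  C=C: 1 × 598 = 598
  F-F: 1 × 150 = 150
  Σ(broken) = 2456 kJ
Bonds formed (products):
  C-C: 1 × 351 = 351
  C-F: 2 × 471 = 942
  C-H: 4 × 427 = 1708
  Σ(formed) = 3001 kJ
ΔH = Σ(broken) − Σ(formed) = 2456 − 3001 = −545 kJ

ΔH ≈ −545 kJ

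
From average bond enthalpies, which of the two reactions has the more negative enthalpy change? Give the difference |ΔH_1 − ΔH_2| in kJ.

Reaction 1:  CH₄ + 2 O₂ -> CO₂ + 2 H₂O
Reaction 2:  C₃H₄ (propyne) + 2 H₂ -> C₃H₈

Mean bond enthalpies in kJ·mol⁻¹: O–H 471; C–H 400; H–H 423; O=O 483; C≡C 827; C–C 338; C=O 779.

Reaction 1:
  Bonds broken (reactants):
    C–H: 4 × 400 = 1600
    O=O: 2 × 483 = 966
    Σ(broken) = 2566 kJ
  Bonds formed (products):
    C=O: 2 × 779 = 1558
    O–H: 4 × 471 = 1884
    Σ(formed) = 3442 kJ
  ΔH_1 = 2566 − 3442 = −876 kJ
Reaction 2:
  Bonds broken (reactants):
    C≡C: 1 × 827 = 827
    C–C: 1 × 338 = 338
    C–H: 4 × 400 = 1600
    H–H: 2 × 423 = 846
    Σ(broken) = 3611 kJ
  Bonds formed (products):
    C–C: 2 × 338 = 676
    C–H: 8 × 400 = 3200
    Σ(formed) = 3876 kJ
  ΔH_2 = 3611 − 3876 = −265 kJ
ΔH_1 − ΔH_2 = −611 kJ, so reaction 1 has the more negative ΔH; |ΔH_1 − ΔH_2| = 611 kJ.

Reaction 1, by 611 kJ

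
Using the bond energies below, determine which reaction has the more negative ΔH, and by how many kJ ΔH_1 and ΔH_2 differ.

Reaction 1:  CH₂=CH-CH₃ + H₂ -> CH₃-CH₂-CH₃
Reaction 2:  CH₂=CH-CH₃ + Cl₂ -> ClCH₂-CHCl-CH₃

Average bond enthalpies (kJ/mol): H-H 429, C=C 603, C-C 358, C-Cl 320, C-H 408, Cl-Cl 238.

Reaction 1:
  Bonds broken (reactants):
    C-C: 1 × 358 = 358
    C-H: 6 × 408 = 2448
    C=C: 1 × 603 = 603
    H-H: 1 × 429 = 429
    Σ(broken) = 3838 kJ
  Bonds formed (products):
    C-C: 2 × 358 = 716
    C-H: 8 × 408 = 3264
    Σ(formed) = 3980 kJ
  ΔH_1 = 3838 − 3980 = −142 kJ
Reaction 2:
  Bonds broken (reactants):
    C-C: 1 × 358 = 358
    C-H: 6 × 408 = 2448
    C=C: 1 × 603 = 603
    Cl-Cl: 1 × 238 = 238
    Σ(broken) = 3647 kJ
  Bonds formed (products):
    C-C: 2 × 358 = 716
    C-Cl: 2 × 320 = 640
    C-H: 6 × 408 = 2448
    Σ(formed) = 3804 kJ
  ΔH_2 = 3647 − 3804 = −157 kJ
ΔH_1 − ΔH_2 = +15 kJ, so reaction 2 has the more negative ΔH; |ΔH_1 − ΔH_2| = 15 kJ.

Reaction 2, by 15 kJ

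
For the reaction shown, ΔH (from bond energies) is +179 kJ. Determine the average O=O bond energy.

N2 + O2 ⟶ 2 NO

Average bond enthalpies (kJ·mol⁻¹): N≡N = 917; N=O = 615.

D(O=O) ≈ 492 kJ/mol

Let D be the O=O bond energy.
Σ(broken) = 1×917 + 1×D = 917 + D
Σ(formed) = 2×615 = 1230
ΔH = Σ(broken) − Σ(formed) = (917 + D) − (1230) = −313 + D
Setting this equal to +179 kJ gives D = 492 kJ/mol.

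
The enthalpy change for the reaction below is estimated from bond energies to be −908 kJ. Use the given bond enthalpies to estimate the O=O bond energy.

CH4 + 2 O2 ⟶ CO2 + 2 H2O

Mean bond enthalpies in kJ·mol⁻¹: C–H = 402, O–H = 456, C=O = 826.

Let D be the O=O bond energy.
Σ(broken) = 4×402 + 2×D = 1608 + 2D
Σ(formed) = 2×826 + 4×456 = 3476
ΔH = Σ(broken) − Σ(formed) = (1608 + 2D) − (3476) = −1868 + 2D
Setting this equal to −908 kJ gives 2D = 960, so D = 480 kJ/mol.

D(O=O) ≈ 480 kJ/mol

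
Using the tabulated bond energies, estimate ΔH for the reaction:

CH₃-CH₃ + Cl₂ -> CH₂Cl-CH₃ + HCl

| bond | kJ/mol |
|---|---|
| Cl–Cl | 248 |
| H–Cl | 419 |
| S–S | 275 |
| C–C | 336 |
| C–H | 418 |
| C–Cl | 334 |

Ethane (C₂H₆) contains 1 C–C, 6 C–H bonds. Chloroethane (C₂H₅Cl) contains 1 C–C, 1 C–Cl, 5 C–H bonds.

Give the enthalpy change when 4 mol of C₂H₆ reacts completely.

Bonds broken (reactants):
  C–C: 1 × 336 = 336
  C–H: 6 × 418 = 2508
  Cl–Cl: 1 × 248 = 248
  Σ(broken) = 3092 kJ
Bonds formed (products):
  C–C: 1 × 336 = 336
  C–Cl: 1 × 334 = 334
  C–H: 5 × 418 = 2090
  H–Cl: 1 × 419 = 419
  Σ(formed) = 3179 kJ
ΔH = Σ(broken) − Σ(formed) = 3092 − 3179 = −87 kJ
For 4× the reaction as written: 4 × (−87) = −348 kJ

ΔH = −348 kJ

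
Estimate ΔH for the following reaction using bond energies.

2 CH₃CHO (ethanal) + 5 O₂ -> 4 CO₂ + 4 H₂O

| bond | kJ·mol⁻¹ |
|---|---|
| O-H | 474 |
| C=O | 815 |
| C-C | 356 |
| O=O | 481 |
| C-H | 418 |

Bonds broken (reactants):
  C-C: 2 × 356 = 712
  C-H: 8 × 418 = 3344
  C=O: 2 × 815 = 1630
  O=O: 5 × 481 = 2405
  Σ(broken) = 8091 kJ
Bonds formed (products):
  C=O: 8 × 815 = 6520
  O-H: 8 × 474 = 3792
  Σ(formed) = 10312 kJ
ΔH = Σ(broken) − Σ(formed) = 8091 − 10312 = −2221 kJ

ΔH ≈ −2221 kJ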